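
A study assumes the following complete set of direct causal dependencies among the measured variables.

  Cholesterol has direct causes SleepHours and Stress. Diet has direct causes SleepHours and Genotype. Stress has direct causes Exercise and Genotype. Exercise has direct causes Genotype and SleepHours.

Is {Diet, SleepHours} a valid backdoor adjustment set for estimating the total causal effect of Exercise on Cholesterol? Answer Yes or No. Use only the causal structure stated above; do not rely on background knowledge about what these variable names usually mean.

No

Backdoor paths from Exercise to Cholesterol (paths whose first edge points into Exercise):
  P1: Exercise <- SleepHours -> Diet <- Genotype -> Stress -> Cholesterol
  P2: Exercise <- SleepHours -> Cholesterol
  P3: Exercise <- Genotype -> Diet <- SleepHours -> Cholesterol
  P4: Exercise <- Genotype -> Stress -> Cholesterol
Condition 1 (no descendant of Exercise in the set): holds — descendants of Exercise are {Cholesterol, Stress}; none are in {Diet, SleepHours}.
Condition 2 (every backdoor path blocked by {Diet, SleepHours}):
  P1: blocked at fork node SleepHours ∈ conditioning set.
  P2: blocked at fork node SleepHours ∈ conditioning set.
  P3: blocked at fork node SleepHours ∈ conditioning set.
  P4: open — no interior node is in the conditioning set.
{Diet, SleepHours} does not satisfy the backdoor criterion.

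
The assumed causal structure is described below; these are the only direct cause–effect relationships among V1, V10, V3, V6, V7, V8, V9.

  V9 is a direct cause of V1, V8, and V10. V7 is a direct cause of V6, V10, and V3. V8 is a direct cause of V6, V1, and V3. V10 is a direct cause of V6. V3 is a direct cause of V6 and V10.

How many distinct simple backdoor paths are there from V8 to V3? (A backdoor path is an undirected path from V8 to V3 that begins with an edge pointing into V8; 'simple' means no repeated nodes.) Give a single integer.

5

A backdoor path from V8 to V3 is any simple undirected path whose first edge points into V8 (i.e. leaves V8 via a parent).
Parents of V8: {V9}.
Enumerating:
  P1: V8 <- V9 -> V10 <- V7 -> V3
  P2: V8 <- V9 -> V10 <- V7 -> V6 <- V3
  P3: V8 <- V9 -> V10 <- V3
  P4: V8 <- V9 -> V10 -> V6 <- V7 -> V3
  P5: V8 <- V9 -> V10 -> V6 <- V3
That exhausts the simple backdoor paths. Count: 5.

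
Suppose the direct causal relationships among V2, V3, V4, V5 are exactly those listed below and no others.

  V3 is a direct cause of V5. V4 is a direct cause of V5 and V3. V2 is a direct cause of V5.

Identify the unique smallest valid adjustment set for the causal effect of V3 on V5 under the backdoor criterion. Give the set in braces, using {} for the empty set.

Variables eligible for adjustment (non-descendants of V3, excluding V3 and V5): {V2, V4}.
Backdoor paths from V3 to V5:
  P1: V3 <- V4 -> V5
The empty set is not sufficient: P1 (V3 <- V4 -> V5) has no collider blocking it and no conditioned non-collider, so it is open.
Try {V4}:
  P1: blocked at fork node V4 ∈ conditioning set.
{V4} contains no descendant of V3 and blocks every backdoor path.
No other singleton works — e.g. {V2} leaves P1 open — so {V4} is the unique smallest valid adjustment set.

{V4}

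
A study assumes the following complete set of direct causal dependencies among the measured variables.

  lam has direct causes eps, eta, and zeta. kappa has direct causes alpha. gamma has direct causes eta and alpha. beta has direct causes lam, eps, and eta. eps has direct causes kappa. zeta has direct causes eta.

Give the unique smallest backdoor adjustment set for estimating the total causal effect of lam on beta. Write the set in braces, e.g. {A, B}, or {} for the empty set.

Variables eligible for adjustment (non-descendants of lam, excluding lam and beta): {alpha, eps, eta, gamma, kappa, zeta}.
Backdoor paths from lam to beta:
  P1: lam <- eta -> gamma <- alpha -> kappa -> eps -> beta
  P2: lam <- eta -> beta
  P3: lam <- eps <- kappa <- alpha -> gamma <- eta -> beta
  P4: lam <- eps -> beta
  P5: lam <- zeta <- eta -> gamma <- alpha -> kappa -> eps -> beta
  P6: lam <- zeta <- eta -> beta
The empty set is not sufficient: P2 (lam <- eta -> beta) has no collider blocking it and no conditioned non-collider, so it is open.
Try {eps, eta}:
  P1: blocked at fork node eta ∈ conditioning set.
  P2: blocked at fork node eta ∈ conditioning set.
  P3: blocked at chain node eps ∈ conditioning set.
  P4: blocked at fork node eps ∈ conditioning set.
  P5: blocked at fork node eta ∈ conditioning set.
  P6: blocked at fork node eta ∈ conditioning set.
{eps, eta} contains no descendant of lam and blocks every backdoor path.
Every element of {eps, eta} is needed (dropping eps leaves P4 open; dropping eta leaves P2 open), so no proper subset is valid.
Among all size-2 subsets of the eligible variables, only {eps, eta} blocks every backdoor path, so it is the unique smallest valid adjustment set.

{eps, eta}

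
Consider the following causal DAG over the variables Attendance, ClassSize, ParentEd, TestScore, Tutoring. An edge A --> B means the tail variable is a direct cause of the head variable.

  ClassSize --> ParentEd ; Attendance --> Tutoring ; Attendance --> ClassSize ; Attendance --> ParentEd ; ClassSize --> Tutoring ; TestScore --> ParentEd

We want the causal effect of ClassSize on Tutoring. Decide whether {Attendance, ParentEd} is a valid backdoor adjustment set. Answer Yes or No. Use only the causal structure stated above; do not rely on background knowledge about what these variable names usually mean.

Backdoor paths from ClassSize to Tutoring (paths whose first edge points into ClassSize):
  P1: ClassSize <- Attendance -> Tutoring
Condition 1 (no descendant of ClassSize in the set): FAILS — ParentEd is a descendant of ClassSize.
Condition 2 (every backdoor path blocked by {Attendance, ParentEd}):
  P1: blocked at fork node Attendance ∈ conditioning set.
{Attendance, ParentEd} does not satisfy the backdoor criterion.

No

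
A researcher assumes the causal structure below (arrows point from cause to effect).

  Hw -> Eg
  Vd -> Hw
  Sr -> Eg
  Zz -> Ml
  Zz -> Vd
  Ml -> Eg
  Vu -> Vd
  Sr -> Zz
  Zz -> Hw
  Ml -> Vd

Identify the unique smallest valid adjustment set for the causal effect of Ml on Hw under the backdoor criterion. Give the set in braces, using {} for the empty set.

{Zz}

Variables eligible for adjustment (non-descendants of Ml, excluding Ml and Hw): {Sr, Vu, Zz}.
Backdoor paths from Ml to Hw:
  P1: Ml <- Zz <- Sr -> Eg <- Hw
  P2: Ml <- Zz -> Vd -> Hw
  P3: Ml <- Zz -> Hw
The empty set is not sufficient: P2 (Ml <- Zz -> Vd -> Hw) has no collider blocking it and no conditioned non-collider, so it is open.
Try {Zz}:
  P1: blocked at chain node Zz ∈ conditioning set.
  P2: blocked at fork node Zz ∈ conditioning set.
  P3: blocked at fork node Zz ∈ conditioning set.
{Zz} contains no descendant of Ml and blocks every backdoor path.
No other singleton works — e.g. {Sr} leaves P2 open — so {Zz} is the unique smallest valid adjustment set.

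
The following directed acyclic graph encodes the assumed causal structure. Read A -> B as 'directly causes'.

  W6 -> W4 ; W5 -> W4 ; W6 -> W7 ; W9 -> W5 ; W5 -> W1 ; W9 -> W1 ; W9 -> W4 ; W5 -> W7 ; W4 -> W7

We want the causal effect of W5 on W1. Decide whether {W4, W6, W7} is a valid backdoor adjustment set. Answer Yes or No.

Backdoor paths from W5 to W1 (paths whose first edge points into W5):
  P1: W5 <- W9 -> W1
Condition 1 (no descendant of W5 in the set): FAILS — W4 and W7 are descendants of W5.
Condition 2 (every backdoor path blocked by {W4, W6, W7}):
  P1: open — no interior node is in the conditioning set.
{W4, W6, W7} does not satisfy the backdoor criterion.

No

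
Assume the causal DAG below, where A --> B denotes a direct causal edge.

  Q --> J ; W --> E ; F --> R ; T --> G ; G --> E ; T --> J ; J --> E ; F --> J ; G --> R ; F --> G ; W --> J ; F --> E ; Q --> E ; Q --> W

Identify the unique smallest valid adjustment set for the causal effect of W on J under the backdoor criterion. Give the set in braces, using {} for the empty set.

{Q}

Variables eligible for adjustment (non-descendants of W, excluding W and J): {F, G, Q, R, T}.
Backdoor paths from W to J:
  P1: W <- Q -> J
  P2: W <- Q -> E <- F -> G <- T -> J
  P3: W <- Q -> E <- F -> J
  P4: W <- Q -> E <- F -> R <- G <- T -> J
  P5: W <- Q -> E <- G <- F -> J
  P6: W <- Q -> E <- G <- T -> J
  P7: W <- Q -> E <- G -> R <- F -> J
  P8: W <- Q -> E <- J
The empty set is not sufficient: P1 (W <- Q -> J) has no collider blocking it and no conditioned non-collider, so it is open.
Try {Q}:
  P1: blocked at fork node Q ∈ conditioning set.
  P2: blocked at fork node Q ∈ conditioning set.
  P3: blocked at fork node Q ∈ conditioning set.
  P4: blocked at fork node Q ∈ conditioning set.
  P5: blocked at fork node Q ∈ conditioning set.
  P6: blocked at fork node Q ∈ conditioning set.
  P7: blocked at fork node Q ∈ conditioning set.
  P8: blocked at fork node Q ∈ conditioning set.
{Q} contains no descendant of W and blocks every backdoor path.
No other singleton works — e.g. {F} leaves P1 open — so {Q} is the unique smallest valid adjustment set.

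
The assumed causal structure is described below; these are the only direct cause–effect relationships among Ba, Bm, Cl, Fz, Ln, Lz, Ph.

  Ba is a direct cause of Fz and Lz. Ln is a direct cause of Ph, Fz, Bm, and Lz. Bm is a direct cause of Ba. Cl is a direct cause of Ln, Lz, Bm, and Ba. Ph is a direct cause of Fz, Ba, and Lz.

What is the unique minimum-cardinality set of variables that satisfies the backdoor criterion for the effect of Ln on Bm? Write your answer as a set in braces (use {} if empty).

Variables eligible for adjustment (non-descendants of Ln, excluding Ln and Bm): {Cl}.
Backdoor paths from Ln to Bm:
  P1: Ln <- Cl -> Bm
  P2: Ln <- Cl -> Ba <- Bm
  P3: Ln <- Cl -> Lz <- Ph -> Ba <- Bm
  P4: Ln <- Cl -> Lz <- Ph -> Fz <- Ba <- Bm
  P5: Ln <- Cl -> Lz <- Ba <- Bm
The empty set is not sufficient: P1 (Ln <- Cl -> Bm) has no collider blocking it and no conditioned non-collider, so it is open.
Try {Cl}:
  P1: blocked at fork node Cl ∈ conditioning set.
  P2: blocked at fork node Cl ∈ conditioning set.
  P3: blocked at fork node Cl ∈ conditioning set.
  P4: blocked at fork node Cl ∈ conditioning set.
  P5: blocked at fork node Cl ∈ conditioning set.
{Cl} contains no descendant of Ln and blocks every backdoor path.
{Cl} is the unique smallest valid adjustment set.

{Cl}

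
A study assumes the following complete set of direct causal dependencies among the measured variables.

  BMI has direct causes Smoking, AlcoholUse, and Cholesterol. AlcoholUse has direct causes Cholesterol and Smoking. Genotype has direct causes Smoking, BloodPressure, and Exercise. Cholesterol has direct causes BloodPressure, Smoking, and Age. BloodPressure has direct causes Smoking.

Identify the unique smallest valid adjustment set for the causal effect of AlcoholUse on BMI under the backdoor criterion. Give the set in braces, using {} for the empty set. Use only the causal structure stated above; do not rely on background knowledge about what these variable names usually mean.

{Cholesterol, Smoking}

Variables eligible for adjustment (non-descendants of AlcoholUse, excluding AlcoholUse and BMI): {Age, BloodPressure, Cholesterol, Exercise, Genotype, Smoking}.
Backdoor paths from AlcoholUse to BMI:
  P1: AlcoholUse <- Smoking -> BloodPressure -> Cholesterol -> BMI
  P2: AlcoholUse <- Smoking -> Cholesterol -> BMI
  P3: AlcoholUse <- Smoking -> BMI
  P4: AlcoholUse <- Smoking -> Genotype <- BloodPressure -> Cholesterol -> BMI
  P5: AlcoholUse <- Cholesterol <- Smoking -> BMI
  P6: AlcoholUse <- Cholesterol <- BloodPressure <- Smoking -> BMI
  P7: AlcoholUse <- Cholesterol <- BloodPressure -> Genotype <- Smoking -> BMI
  P8: AlcoholUse <- Cholesterol -> BMI
The empty set is not sufficient: P1 (AlcoholUse <- Smoking -> BloodPressure -> Cholesterol -> BMI) has no collider blocking it and no conditioned non-collider, so it is open.
Try {Cholesterol, Smoking}:
  P1: blocked at fork node Smoking ∈ conditioning set.
  P2: blocked at fork node Smoking ∈ conditioning set.
  P3: blocked at fork node Smoking ∈ conditioning set.
  P4: blocked at fork node Smoking ∈ conditioning set.
  P5: blocked at chain node Cholesterol ∈ conditioning set.
  P6: blocked at chain node Cholesterol ∈ conditioning set.
  P7: blocked at chain node Cholesterol ∈ conditioning set.
  P8: blocked at fork node Cholesterol ∈ conditioning set.
{Cholesterol, Smoking} contains no descendant of AlcoholUse and blocks every backdoor path.
Every element of {Cholesterol, Smoking} is needed (dropping Cholesterol leaves P8 open; dropping Smoking leaves P3 open), so no proper subset is valid.
Among all size-2 subsets of the eligible variables, only {Cholesterol, Smoking} blocks every backdoor path, so it is the unique smallest valid adjustment set.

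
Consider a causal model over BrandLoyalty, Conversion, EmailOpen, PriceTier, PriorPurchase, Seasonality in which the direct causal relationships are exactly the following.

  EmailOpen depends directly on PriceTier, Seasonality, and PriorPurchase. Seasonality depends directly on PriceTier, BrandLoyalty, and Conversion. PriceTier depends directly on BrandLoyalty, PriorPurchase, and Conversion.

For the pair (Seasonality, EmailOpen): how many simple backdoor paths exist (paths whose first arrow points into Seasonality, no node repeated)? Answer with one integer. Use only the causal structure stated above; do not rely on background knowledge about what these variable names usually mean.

6

A backdoor path from Seasonality to EmailOpen is any simple undirected path whose first edge points into Seasonality (i.e. leaves Seasonality via a parent).
Parents of Seasonality: {BrandLoyalty, Conversion, PriceTier}.
Enumerating:
  P1: Seasonality <- Conversion -> PriceTier <- PriorPurchase -> EmailOpen
  P2: Seasonality <- Conversion -> PriceTier -> EmailOpen
  P3: Seasonality <- BrandLoyalty -> PriceTier <- PriorPurchase -> EmailOpen
  P4: Seasonality <- BrandLoyalty -> PriceTier -> EmailOpen
  P5: Seasonality <- PriceTier <- PriorPurchase -> EmailOpen
  P6: Seasonality <- PriceTier -> EmailOpen
That exhausts the simple backdoor paths. Count: 6.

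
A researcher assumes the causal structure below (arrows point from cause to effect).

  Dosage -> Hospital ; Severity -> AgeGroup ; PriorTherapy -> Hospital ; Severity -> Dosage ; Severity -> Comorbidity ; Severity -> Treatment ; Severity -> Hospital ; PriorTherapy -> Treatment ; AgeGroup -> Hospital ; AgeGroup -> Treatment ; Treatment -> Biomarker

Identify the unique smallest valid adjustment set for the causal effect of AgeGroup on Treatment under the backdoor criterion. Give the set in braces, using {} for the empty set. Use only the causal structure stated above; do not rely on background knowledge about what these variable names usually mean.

{Severity}

Variables eligible for adjustment (non-descendants of AgeGroup, excluding AgeGroup and Treatment): {Comorbidity, Dosage, PriorTherapy, Severity}.
Backdoor paths from AgeGroup to Treatment:
  P1: AgeGroup <- Severity -> Dosage -> Hospital <- PriorTherapy -> Treatment
  P2: AgeGroup <- Severity -> Hospital <- PriorTherapy -> Treatment
  P3: AgeGroup <- Severity -> Treatment
The empty set is not sufficient: P3 (AgeGroup <- Severity -> Treatment) has no collider blocking it and no conditioned non-collider, so it is open.
Try {Severity}:
  P1: blocked at fork node Severity ∈ conditioning set.
  P2: blocked at fork node Severity ∈ conditioning set.
  P3: blocked at fork node Severity ∈ conditioning set.
{Severity} contains no descendant of AgeGroup and blocks every backdoor path.
No other singleton works — e.g. {Comorbidity} leaves P3 open — so {Severity} is the unique smallest valid adjustment set.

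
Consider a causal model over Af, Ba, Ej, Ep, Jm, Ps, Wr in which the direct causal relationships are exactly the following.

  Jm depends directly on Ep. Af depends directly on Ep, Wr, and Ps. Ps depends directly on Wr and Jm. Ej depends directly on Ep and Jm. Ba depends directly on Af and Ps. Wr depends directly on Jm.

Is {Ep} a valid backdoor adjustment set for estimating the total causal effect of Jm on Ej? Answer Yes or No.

Backdoor paths from Jm to Ej (paths whose first edge points into Jm):
  P1: Jm <- Ep -> Ej
Condition 1 (no descendant of Jm in the set): holds — descendants of Jm are {Af, Ba, Ej, Ps, Wr}; none are in {Ep}.
Condition 2 (every backdoor path blocked by {Ep}):
  P1: blocked at fork node Ep ∈ conditioning set.
{Ep} satisfies the backdoor criterion.

Yes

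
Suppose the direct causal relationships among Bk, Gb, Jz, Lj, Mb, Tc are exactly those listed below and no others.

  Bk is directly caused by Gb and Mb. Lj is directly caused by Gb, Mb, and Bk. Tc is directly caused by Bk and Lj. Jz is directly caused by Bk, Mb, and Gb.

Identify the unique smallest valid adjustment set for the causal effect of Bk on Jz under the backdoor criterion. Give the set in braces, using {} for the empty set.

Variables eligible for adjustment (non-descendants of Bk, excluding Bk and Jz): {Gb, Mb}.
Backdoor paths from Bk to Jz:
  P1: Bk <- Gb -> Lj <- Mb -> Jz
  P2: Bk <- Gb -> Jz
  P3: Bk <- Mb -> Lj <- Gb -> Jz
  P4: Bk <- Mb -> Jz
The empty set is not sufficient: P2 (Bk <- Gb -> Jz) has no collider blocking it and no conditioned non-collider, so it is open.
Try {Gb, Mb}:
  P1: blocked at fork node Gb ∈ conditioning set.
  P2: blocked at fork node Gb ∈ conditioning set.
  P3: blocked at fork node Mb ∈ conditioning set.
  P4: blocked at fork node Mb ∈ conditioning set.
{Gb, Mb} contains no descendant of Bk and blocks every backdoor path.
Every element of {Gb, Mb} is needed (dropping Gb leaves P2 open; dropping Mb leaves P4 open), so no proper subset is valid.
Among all size-2 subsets of the eligible variables, only {Gb, Mb} blocks every backdoor path, so it is the unique smallest valid adjustment set.

{Gb, Mb}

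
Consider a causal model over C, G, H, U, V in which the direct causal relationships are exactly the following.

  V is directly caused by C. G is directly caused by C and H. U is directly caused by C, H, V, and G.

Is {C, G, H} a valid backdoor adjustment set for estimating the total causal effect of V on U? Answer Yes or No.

Backdoor paths from V to U (paths whose first edge points into V):
  P1: V <- C -> G <- H -> U
  P2: V <- C -> G -> U
  P3: V <- C -> U
Condition 1 (no descendant of V in the set): holds — descendants of V are {U}; none are in {C, G, H}.
Condition 2 (every backdoor path blocked by {C, G, H}):
  P1: blocked at fork node C ∈ conditioning set.
  P2: blocked at fork node C ∈ conditioning set.
  P3: blocked at fork node C ∈ conditioning set.
{C, G, H} satisfies the backdoor criterion.

Yes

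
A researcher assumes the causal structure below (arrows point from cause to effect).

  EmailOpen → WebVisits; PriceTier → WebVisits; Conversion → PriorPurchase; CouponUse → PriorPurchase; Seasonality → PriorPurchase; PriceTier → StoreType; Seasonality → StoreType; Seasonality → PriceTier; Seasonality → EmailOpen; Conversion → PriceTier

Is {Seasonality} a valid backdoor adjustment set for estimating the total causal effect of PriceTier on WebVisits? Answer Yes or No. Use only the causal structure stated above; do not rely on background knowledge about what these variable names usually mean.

Backdoor paths from PriceTier to WebVisits (paths whose first edge points into PriceTier):
  P1: PriceTier <- Seasonality -> EmailOpen -> WebVisits
  P2: PriceTier <- Conversion -> PriorPurchase <- Seasonality -> EmailOpen -> WebVisits
Condition 1 (no descendant of PriceTier in the set): holds — descendants of PriceTier are {StoreType, WebVisits}; none are in {Seasonality}.
Condition 2 (every backdoor path blocked by {Seasonality}):
  P1: blocked at fork node Seasonality ∈ conditioning set.
  P2: blocked at collider PriorPurchase (neither it nor any descendant is in the conditioning set).
{Seasonality} satisfies the backdoor criterion.

Yes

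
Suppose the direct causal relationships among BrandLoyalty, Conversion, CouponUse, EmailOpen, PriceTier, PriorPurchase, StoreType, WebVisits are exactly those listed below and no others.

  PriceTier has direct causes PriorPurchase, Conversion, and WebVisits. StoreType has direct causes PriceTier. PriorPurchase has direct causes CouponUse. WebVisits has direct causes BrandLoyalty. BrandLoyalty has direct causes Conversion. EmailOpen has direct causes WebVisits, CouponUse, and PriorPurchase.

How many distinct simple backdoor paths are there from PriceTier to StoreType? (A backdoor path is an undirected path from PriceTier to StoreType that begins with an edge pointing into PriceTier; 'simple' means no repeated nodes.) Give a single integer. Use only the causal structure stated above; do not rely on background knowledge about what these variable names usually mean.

A backdoor path from PriceTier to StoreType is any simple undirected path whose first edge points into PriceTier (i.e. leaves PriceTier via a parent).
Parents of PriceTier: {Conversion, PriorPurchase, WebVisits}.
No simple path from any parent of PriceTier reaches StoreType without revisiting PriceTier, so there are no backdoor paths.

0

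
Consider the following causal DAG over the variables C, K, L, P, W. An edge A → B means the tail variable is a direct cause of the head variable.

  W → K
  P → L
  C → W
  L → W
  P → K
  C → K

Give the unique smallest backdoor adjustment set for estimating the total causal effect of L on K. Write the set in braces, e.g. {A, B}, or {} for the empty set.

Variables eligible for adjustment (non-descendants of L, excluding L and K): {C, P}.
Backdoor paths from L to K:
  P1: L <- P -> K
The empty set is not sufficient: P1 (L <- P -> K) has no collider blocking it and no conditioned non-collider, so it is open.
Try {P}:
  P1: blocked at fork node P ∈ conditioning set.
{P} contains no descendant of L and blocks every backdoor path.
No other singleton works — e.g. {C} leaves P1 open — so {P} is the unique smallest valid adjustment set.

{P}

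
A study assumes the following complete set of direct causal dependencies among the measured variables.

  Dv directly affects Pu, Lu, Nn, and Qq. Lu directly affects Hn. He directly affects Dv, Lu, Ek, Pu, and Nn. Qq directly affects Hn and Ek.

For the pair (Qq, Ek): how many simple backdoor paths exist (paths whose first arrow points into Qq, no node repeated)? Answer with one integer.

A backdoor path from Qq to Ek is any simple undirected path whose first edge points into Qq (i.e. leaves Qq via a parent).
Parents of Qq: {Dv}.
Enumerating:
  P1: Qq <- Dv <- He -> Ek
  P2: Qq <- Dv -> Pu <- He -> Ek
  P3: Qq <- Dv -> Lu <- He -> Ek
  P4: Qq <- Dv -> Nn <- He -> Ek
That exhausts the simple backdoor paths. Count: 4.

4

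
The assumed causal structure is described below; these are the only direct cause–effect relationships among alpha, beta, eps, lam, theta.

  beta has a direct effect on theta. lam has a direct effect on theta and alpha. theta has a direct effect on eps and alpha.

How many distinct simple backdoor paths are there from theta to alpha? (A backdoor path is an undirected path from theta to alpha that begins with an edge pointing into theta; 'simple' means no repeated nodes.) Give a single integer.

1

A backdoor path from theta to alpha is any simple undirected path whose first edge points into theta (i.e. leaves theta via a parent).
Parents of theta: {beta, lam}.
Enumerating:
  P1: theta <- lam -> alpha
That exhausts the simple backdoor paths. Count: 1.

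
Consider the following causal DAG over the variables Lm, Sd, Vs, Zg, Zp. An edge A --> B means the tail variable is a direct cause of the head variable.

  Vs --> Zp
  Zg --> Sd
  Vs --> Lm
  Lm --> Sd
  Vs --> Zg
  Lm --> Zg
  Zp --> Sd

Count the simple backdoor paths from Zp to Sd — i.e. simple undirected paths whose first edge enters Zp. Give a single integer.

A backdoor path from Zp to Sd is any simple undirected path whose first edge points into Zp (i.e. leaves Zp via a parent).
Parents of Zp: {Vs}.
Enumerating:
  P1: Zp <- Vs -> Lm -> Zg -> Sd
  P2: Zp <- Vs -> Lm -> Sd
  P3: Zp <- Vs -> Zg <- Lm -> Sd
  P4: Zp <- Vs -> Zg -> Sd
That exhausts the simple backdoor paths. Count: 4.

4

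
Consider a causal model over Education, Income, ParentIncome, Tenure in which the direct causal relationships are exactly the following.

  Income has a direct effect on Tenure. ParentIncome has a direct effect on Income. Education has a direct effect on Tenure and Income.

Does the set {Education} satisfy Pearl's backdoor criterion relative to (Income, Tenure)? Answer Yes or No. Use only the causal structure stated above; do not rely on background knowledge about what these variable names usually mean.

Backdoor paths from Income to Tenure (paths whose first edge points into Income):
  P1: Income <- Education -> Tenure
Condition 1 (no descendant of Income in the set): holds — descendants of Income are {Tenure}; none are in {Education}.
Condition 2 (every backdoor path blocked by {Education}):
  P1: blocked at fork node Education ∈ conditioning set.
{Education} satisfies the backdoor criterion.

Yes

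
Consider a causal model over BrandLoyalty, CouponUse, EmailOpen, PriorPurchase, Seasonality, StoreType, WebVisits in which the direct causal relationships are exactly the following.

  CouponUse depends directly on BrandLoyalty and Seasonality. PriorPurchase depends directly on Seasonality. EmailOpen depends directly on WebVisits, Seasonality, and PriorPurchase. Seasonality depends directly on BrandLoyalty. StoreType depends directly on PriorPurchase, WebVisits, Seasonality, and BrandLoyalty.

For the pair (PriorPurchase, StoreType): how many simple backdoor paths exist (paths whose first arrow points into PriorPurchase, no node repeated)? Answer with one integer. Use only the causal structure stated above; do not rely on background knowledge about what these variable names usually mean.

A backdoor path from PriorPurchase to StoreType is any simple undirected path whose first edge points into PriorPurchase (i.e. leaves PriorPurchase via a parent).
Parents of PriorPurchase: {Seasonality}.
Enumerating:
  P1: PriorPurchase <- Seasonality <- BrandLoyalty -> StoreType
  P2: PriorPurchase <- Seasonality -> StoreType
  P3: PriorPurchase <- Seasonality -> CouponUse <- BrandLoyalty -> StoreType
  P4: PriorPurchase <- Seasonality -> EmailOpen <- WebVisits -> StoreType
That exhausts the simple backdoor paths. Count: 4.

4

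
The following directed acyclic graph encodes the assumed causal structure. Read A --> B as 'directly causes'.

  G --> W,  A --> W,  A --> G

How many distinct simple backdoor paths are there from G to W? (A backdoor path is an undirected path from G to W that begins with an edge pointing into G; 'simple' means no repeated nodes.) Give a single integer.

A backdoor path from G to W is any simple undirected path whose first edge points into G (i.e. leaves G via a parent).
Parents of G: {A}.
Enumerating:
  P1: G <- A -> W
That exhausts the simple backdoor paths. Count: 1.

1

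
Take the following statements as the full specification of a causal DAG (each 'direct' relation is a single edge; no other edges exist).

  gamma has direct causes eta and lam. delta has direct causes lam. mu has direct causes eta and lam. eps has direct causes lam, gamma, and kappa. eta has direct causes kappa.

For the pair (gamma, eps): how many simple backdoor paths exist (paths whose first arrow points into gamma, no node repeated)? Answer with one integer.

4

A backdoor path from gamma to eps is any simple undirected path whose first edge points into gamma (i.e. leaves gamma via a parent).
Parents of gamma: {eta, lam}.
Enumerating:
  P1: gamma <- lam -> eps
  P2: gamma <- lam -> mu <- eta <- kappa -> eps
  P3: gamma <- eta <- kappa -> eps
  P4: gamma <- eta -> mu <- lam -> eps
That exhausts the simple backdoor paths. Count: 4.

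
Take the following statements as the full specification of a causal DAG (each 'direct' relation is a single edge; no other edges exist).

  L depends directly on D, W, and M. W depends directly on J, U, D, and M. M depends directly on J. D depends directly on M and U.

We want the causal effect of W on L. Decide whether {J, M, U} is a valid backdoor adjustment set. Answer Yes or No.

No

Backdoor paths from W to L (paths whose first edge points into W):
  P1: W <- J -> M -> D -> L
  P2: W <- J -> M -> L
  P3: W <- U -> D <- M -> L
  P4: W <- U -> D -> L
  P5: W <- M -> D -> L
  P6: W <- M -> L
  P7: W <- D <- M -> L
  P8: W <- D -> L
Condition 1 (no descendant of W in the set): holds — descendants of W are {L}; none are in {J, M, U}.
Condition 2 (every backdoor path blocked by {J, M, U}):
  P1: blocked at fork node J ∈ conditioning set.
  P2: blocked at fork node J ∈ conditioning set.
  P3: blocked at fork node U ∈ conditioning set.
  P4: blocked at fork node U ∈ conditioning set.
  P5: blocked at fork node M ∈ conditioning set.
  P6: blocked at fork node M ∈ conditioning set.
  P7: blocked at fork node M ∈ conditioning set.
  P8: open — no interior node is in the conditioning set.
{J, M, U} does not satisfy the backdoor criterion.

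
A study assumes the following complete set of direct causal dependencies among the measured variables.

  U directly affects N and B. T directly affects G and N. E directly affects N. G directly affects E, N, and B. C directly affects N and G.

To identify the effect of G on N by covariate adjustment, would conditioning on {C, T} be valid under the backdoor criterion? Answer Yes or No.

Yes

Backdoor paths from G to N (paths whose first edge points into G):
  P1: G <- T -> N
  P2: G <- C -> N
Condition 1 (no descendant of G in the set): holds — descendants of G are {B, E, N}; none are in {C, T}.
Condition 2 (every backdoor path blocked by {C, T}):
  P1: blocked at fork node T ∈ conditioning set.
  P2: blocked at fork node C ∈ conditioning set.
{C, T} satisfies the backdoor criterion.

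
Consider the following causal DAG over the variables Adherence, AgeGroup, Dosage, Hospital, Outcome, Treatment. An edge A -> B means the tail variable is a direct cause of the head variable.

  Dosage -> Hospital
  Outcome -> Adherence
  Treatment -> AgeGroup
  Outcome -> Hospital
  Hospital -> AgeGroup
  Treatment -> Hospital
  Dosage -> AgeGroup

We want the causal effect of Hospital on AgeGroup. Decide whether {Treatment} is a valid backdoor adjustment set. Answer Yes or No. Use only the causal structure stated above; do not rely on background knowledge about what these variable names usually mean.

Backdoor paths from Hospital to AgeGroup (paths whose first edge points into Hospital):
  P1: Hospital <- Dosage -> AgeGroup
  P2: Hospital <- Treatment -> AgeGroup
Condition 1 (no descendant of Hospital in the set): holds — descendants of Hospital are {AgeGroup}; none are in {Treatment}.
Condition 2 (every backdoor path blocked by {Treatment}):
  P1: open — no interior node is in the conditioning set.
  P2: blocked at fork node Treatment ∈ conditioning set.
{Treatment} does not satisfy the backdoor criterion.

No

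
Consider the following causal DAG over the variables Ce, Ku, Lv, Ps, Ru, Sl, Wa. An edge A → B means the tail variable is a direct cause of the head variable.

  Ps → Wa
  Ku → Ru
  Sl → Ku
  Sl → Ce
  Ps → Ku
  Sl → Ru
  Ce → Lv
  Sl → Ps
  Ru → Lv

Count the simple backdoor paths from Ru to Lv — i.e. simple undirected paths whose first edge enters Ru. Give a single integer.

A backdoor path from Ru to Lv is any simple undirected path whose first edge points into Ru (i.e. leaves Ru via a parent).
Parents of Ru: {Ku, Sl}.
Enumerating:
  P1: Ru <- Sl -> Ce -> Lv
  P2: Ru <- Ku <- Sl -> Ce -> Lv
  P3: Ru <- Ku <- Ps <- Sl -> Ce -> Lv
That exhausts the simple backdoor paths. Count: 3.

3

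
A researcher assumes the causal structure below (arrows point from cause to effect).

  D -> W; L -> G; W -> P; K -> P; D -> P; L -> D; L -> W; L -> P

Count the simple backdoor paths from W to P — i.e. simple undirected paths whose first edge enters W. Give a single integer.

4

A backdoor path from W to P is any simple undirected path whose first edge points into W (i.e. leaves W via a parent).
Parents of W: {D, L}.
Enumerating:
  P1: W <- L -> D -> P
  P2: W <- L -> P
  P3: W <- D <- L -> P
  P4: W <- D -> P
That exhausts the simple backdoor paths. Count: 4.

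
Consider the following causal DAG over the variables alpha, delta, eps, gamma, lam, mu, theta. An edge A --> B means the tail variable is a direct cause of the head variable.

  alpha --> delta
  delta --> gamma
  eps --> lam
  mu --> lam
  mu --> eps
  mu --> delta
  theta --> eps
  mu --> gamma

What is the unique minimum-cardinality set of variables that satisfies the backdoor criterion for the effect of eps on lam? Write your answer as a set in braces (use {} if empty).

Variables eligible for adjustment (non-descendants of eps, excluding eps and lam): {alpha, delta, gamma, mu, theta}.
Backdoor paths from eps to lam:
  P1: eps <- mu -> lam
The empty set is not sufficient: P1 (eps <- mu -> lam) has no collider blocking it and no conditioned non-collider, so it is open.
Try {mu}:
  P1: blocked at fork node mu ∈ conditioning set.
{mu} contains no descendant of eps and blocks every backdoor path.
No other singleton works — e.g. {alpha} leaves P1 open — so {mu} is the unique smallest valid adjustment set.

{mu}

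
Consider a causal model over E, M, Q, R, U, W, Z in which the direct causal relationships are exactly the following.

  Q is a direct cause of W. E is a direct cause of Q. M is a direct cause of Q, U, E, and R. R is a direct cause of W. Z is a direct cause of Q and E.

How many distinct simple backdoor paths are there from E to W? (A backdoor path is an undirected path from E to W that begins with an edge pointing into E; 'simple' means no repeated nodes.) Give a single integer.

A backdoor path from E to W is any simple undirected path whose first edge points into E (i.e. leaves E via a parent).
Parents of E: {M, Z}.
Enumerating:
  P1: E <- M -> Q -> W
  P2: E <- M -> R -> W
  P3: E <- Z -> Q <- M -> R -> W
  P4: E <- Z -> Q -> W
That exhausts the simple backdoor paths. Count: 4.

4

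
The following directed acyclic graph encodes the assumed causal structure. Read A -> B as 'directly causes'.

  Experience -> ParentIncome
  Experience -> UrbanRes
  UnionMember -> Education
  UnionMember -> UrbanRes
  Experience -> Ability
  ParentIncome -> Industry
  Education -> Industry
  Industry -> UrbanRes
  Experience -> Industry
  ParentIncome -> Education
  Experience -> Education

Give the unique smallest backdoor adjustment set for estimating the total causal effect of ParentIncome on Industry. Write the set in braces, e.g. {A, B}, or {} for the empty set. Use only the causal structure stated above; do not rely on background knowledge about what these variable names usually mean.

{Experience}

Variables eligible for adjustment (non-descendants of ParentIncome, excluding ParentIncome and Industry): {Ability, Experience, UnionMember}.
Backdoor paths from ParentIncome to Industry:
  P1: ParentIncome <- Experience -> Education <- UnionMember -> UrbanRes <- Industry
  P2: ParentIncome <- Experience -> Education -> Industry
  P3: ParentIncome <- Experience -> Industry
  P4: ParentIncome <- Experience -> UrbanRes <- UnionMember -> Education -> Industry
  P5: ParentIncome <- Experience -> UrbanRes <- Industry
The empty set is not sufficient: P2 (ParentIncome <- Experience -> Education -> Industry) has no collider blocking it and no conditioned non-collider, so it is open.
Try {Experience}:
  P1: blocked at fork node Experience ∈ conditioning set.
  P2: blocked at fork node Experience ∈ conditioning set.
  P3: blocked at fork node Experience ∈ conditioning set.
  P4: blocked at fork node Experience ∈ conditioning set.
  P5: blocked at fork node Experience ∈ conditioning set.
{Experience} contains no descendant of ParentIncome and blocks every backdoor path.
No other singleton works — e.g. {UnionMember} leaves P2 open — so {Experience} is the unique smallest valid adjustment set.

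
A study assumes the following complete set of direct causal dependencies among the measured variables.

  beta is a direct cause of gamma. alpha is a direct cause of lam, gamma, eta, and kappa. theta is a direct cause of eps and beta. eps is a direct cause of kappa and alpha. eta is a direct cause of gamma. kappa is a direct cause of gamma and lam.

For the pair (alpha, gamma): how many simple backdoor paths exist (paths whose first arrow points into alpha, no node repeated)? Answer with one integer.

A backdoor path from alpha to gamma is any simple undirected path whose first edge points into alpha (i.e. leaves alpha via a parent).
Parents of alpha: {eps}.
Enumerating:
  P1: alpha <- eps <- theta -> beta -> gamma
  P2: alpha <- eps -> kappa -> gamma
That exhausts the simple backdoor paths. Count: 2.

2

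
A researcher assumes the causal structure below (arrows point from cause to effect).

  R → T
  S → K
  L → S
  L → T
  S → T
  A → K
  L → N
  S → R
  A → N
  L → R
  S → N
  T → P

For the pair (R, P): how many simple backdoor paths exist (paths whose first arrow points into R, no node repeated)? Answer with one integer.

8

A backdoor path from R to P is any simple undirected path whose first edge points into R (i.e. leaves R via a parent).
Parents of R: {L, S}.
Enumerating:
  P1: R <- L -> S -> T -> P
  P2: R <- L -> T -> P
  P3: R <- L -> N <- A -> K <- S -> T -> P
  P4: R <- L -> N <- S -> T -> P
  P5: R <- S <- L -> T -> P
  P6: R <- S -> K <- A -> N <- L -> T -> P
  P7: R <- S -> T -> P
  P8: R <- S -> N <- L -> T -> P
That exhausts the simple backdoor paths. Count: 8.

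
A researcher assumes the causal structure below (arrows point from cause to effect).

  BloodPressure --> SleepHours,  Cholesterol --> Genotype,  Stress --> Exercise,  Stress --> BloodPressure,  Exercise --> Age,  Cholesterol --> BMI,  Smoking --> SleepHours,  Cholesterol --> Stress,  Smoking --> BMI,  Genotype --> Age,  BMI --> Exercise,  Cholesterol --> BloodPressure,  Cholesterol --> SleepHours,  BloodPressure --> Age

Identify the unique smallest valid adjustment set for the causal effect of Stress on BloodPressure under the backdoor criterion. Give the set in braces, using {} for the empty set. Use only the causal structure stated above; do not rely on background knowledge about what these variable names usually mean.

{Cholesterol}

Variables eligible for adjustment (non-descendants of Stress, excluding Stress and BloodPressure): {BMI, Cholesterol, Genotype, Smoking}.
Backdoor paths from Stress to BloodPressure:
  P1: Stress <- Cholesterol -> BMI <- Smoking -> SleepHours <- BloodPressure
  P2: Stress <- Cholesterol -> BMI -> Exercise -> Age <- BloodPressure
  P3: Stress <- Cholesterol -> Genotype -> Age <- Exercise <- BMI <- Smoking -> SleepHours <- BloodPressure
  P4: Stress <- Cholesterol -> Genotype -> Age <- BloodPressure
  P5: Stress <- Cholesterol -> BloodPressure
  P6: Stress <- Cholesterol -> SleepHours <- Smoking -> BMI -> Exercise -> Age <- BloodPressure
  P7: Stress <- Cholesterol -> SleepHours <- BloodPressure
The empty set is not sufficient: P5 (Stress <- Cholesterol -> BloodPressure) has no collider blocking it and no conditioned non-collider, so it is open.
Try {Cholesterol}:
  P1: blocked at fork node Cholesterol ∈ conditioning set.
  P2: blocked at fork node Cholesterol ∈ conditioning set.
  P3: blocked at fork node Cholesterol ∈ conditioning set.
  P4: blocked at fork node Cholesterol ∈ conditioning set.
  P5: blocked at fork node Cholesterol ∈ conditioning set.
  P6: blocked at fork node Cholesterol ∈ conditioning set.
  P7: blocked at fork node Cholesterol ∈ conditioning set.
{Cholesterol} contains no descendant of Stress and blocks every backdoor path.
No other singleton works — e.g. {Smoking} leaves P5 open — so {Cholesterol} is the unique smallest valid adjustment set.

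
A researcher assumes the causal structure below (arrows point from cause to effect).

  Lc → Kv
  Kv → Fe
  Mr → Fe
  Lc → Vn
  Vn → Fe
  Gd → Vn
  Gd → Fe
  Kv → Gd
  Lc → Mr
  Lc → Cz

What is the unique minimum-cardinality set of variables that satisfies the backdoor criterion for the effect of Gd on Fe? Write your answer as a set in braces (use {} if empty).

{Kv}

Variables eligible for adjustment (non-descendants of Gd, excluding Gd and Fe): {Cz, Kv, Lc, Mr}.
Backdoor paths from Gd to Fe:
  P1: Gd <- Kv <- Lc -> Mr -> Fe
  P2: Gd <- Kv <- Lc -> Vn -> Fe
  P3: Gd <- Kv -> Fe
The empty set is not sufficient: P1 (Gd <- Kv <- Lc -> Mr -> Fe) has no collider blocking it and no conditioned non-collider, so it is open.
Try {Kv}:
  P1: blocked at chain node Kv ∈ conditioning set.
  P2: blocked at chain node Kv ∈ conditioning set.
  P3: blocked at fork node Kv ∈ conditioning set.
{Kv} contains no descendant of Gd and blocks every backdoor path.
No other singleton works — e.g. {Lc} leaves P3 open — so {Kv} is the unique smallest valid adjustment set.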